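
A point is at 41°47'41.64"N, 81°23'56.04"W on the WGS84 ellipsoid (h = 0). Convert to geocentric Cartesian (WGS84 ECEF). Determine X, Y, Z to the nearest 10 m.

WGS84: a = 6378137 m, e² = 0.006694380; N(φ) = a/√(1−e²sin²φ) = 6387640.864 m.
X = (N+h)·cosφ·cosλ = 712209.394 m; Y = (N+h)·cosφ·sinλ = -4708653.745 m; Z = (N(1−e²)+h)·sinφ = 4228647.214 m.

X 712210 m, Y -4708650 m, Z 4228650 m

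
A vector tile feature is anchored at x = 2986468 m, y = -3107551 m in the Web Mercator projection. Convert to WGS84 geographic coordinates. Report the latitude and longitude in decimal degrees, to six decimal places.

lat -26.872497°, lon 26.827898°

R = 6378137 m. λ = x/R = 26.827898499°.
φ = 2·arctan(exp(y/R)) − 90° = 2·arctan(0.61433) − 90° = -26.87249744°.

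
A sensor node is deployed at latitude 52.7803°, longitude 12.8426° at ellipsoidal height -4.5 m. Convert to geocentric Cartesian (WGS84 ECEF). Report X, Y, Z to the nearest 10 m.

X 3769460 m, Y 859350 m, Z 5055790 m

WGS84: a = 6378137 m, e² = 0.006694380; N(φ) = a/√(1−e²sin²φ) = 6391718.166 m.
X = (N+h)·cosφ·cosλ = 3769459.870 m; Y = (N+h)·cosφ·sinλ = 859348.066 m; Z = (N(1−e²)+h)·sinφ = 5055788.661 m.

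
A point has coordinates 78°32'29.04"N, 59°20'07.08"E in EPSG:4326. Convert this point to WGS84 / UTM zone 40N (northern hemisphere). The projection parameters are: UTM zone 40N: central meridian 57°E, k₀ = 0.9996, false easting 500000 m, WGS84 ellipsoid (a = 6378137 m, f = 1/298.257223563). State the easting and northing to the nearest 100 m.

Zone 40 central meridian λ₀ = 6×40 − 183 = 57°; Δλ = +2.3353°.
Transverse Mercator on WGS84 with k₀ = 0.9996 gives E = 551777.398 m, N = 8719825.581 m.

E 551800 m, N 8719800 m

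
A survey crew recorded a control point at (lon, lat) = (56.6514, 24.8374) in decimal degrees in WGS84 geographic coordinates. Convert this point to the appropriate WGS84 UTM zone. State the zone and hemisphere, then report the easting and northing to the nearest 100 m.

Longitude 56.6514° lies in the 6° band [54°, 60°), giving zone 40; latitude is north of the equator, so 40N.
Zone 40 central meridian λ₀ = 6×40 − 183 = 57°; Δλ = -0.3486°.
Transverse Mercator on WGS84 with k₀ = 0.9996 gives E = 464776.580 m, N = 2746988.487 m.

Zone 40N: E 464800 m, N 2747000 m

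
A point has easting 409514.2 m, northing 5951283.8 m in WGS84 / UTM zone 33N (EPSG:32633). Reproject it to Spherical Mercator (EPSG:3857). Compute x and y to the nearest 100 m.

Unproject from UTM 33N (λ₀ = 15°) → φ = 53.70240029°, λ = 13.62929996°.
Web Mercator (R = 6378137 m): x = 1517206.732 m, y = 7113994.732 m.

x 1517200 m, y 7114000 m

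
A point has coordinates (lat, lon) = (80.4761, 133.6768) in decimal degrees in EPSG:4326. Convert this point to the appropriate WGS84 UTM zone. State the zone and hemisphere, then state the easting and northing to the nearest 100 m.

Longitude 133.6768° lies in the 6° band [132°, 138°), giving zone 53; latitude is north of the equator, so 53N.
Zone 53 central meridian λ₀ = 6×53 − 183 = 135°; Δλ = -1.3232°.
Transverse Mercator on WGS84 with k₀ = 0.9996 gives E = 475560.329 m, N = 8935004.931 m.

Zone 53N: E 475600 m, N 8935000 m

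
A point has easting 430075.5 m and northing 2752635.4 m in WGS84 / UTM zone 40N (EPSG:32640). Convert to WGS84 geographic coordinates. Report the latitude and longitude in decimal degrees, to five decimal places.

Zone 40N: λ₀ = 57°, k₀ = 0.9996, false easting 500000 m.
Meridian distance M = (N − FN)/k₀ = 2753736.9 m.
Inverse transverse Mercator on WGS84 gives φ = 24.88719961°, λ = 56.30770044°.

lat 24.88720°, lon 56.30770°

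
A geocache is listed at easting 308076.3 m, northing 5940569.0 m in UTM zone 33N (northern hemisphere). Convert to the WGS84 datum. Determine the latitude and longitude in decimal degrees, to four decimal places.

lat 53.5788°, lon 12.1009°

Zone 33N: λ₀ = 15°, k₀ = 0.9996, false easting 500000 m.
Meridian distance M = (N − FN)/k₀ = 5942946.2 m.
Inverse transverse Mercator on WGS84 gives φ = 53.57880026°, λ = 12.10089992°.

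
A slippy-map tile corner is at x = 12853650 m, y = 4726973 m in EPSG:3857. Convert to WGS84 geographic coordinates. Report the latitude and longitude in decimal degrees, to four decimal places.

R = 6378137 m. λ = x/R = 115.46630252°.
φ = 2·arctan(exp(y/R)) − 90° = 2·arctan(2.09829) − 90° = 39.03700076°.

lat 39.0370°, lon 115.4663°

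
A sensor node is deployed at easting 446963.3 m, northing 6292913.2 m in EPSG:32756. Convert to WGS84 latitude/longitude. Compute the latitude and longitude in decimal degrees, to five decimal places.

Zone 56S: λ₀ = 153°, k₀ = 0.9996, false easting 500000 m, false northing 10000000 m.
Meridian distance M = (N − FN)/k₀ = -3708570.2 m.
Inverse transverse Mercator on WGS84 gives φ = -33.50199970°, λ = 152.42899973°.

lat -33.50200°, lon 152.42900°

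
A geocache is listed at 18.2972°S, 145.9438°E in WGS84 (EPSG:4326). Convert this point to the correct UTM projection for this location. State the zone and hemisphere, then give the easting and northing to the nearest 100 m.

Longitude 145.9438° lies in the 6° band [144°, 150°), giving zone 55; latitude is south of the equator, so 55S.
Zone 55 central meridian λ₀ = 6×55 − 183 = 147°; Δλ = -1.0562°.
Transverse Mercator on WGS84 with k₀ = 0.9996 gives E = 388371.592 m, N = 7976609.857 m.

Zone 55S: E 388400 m, N 7976600 m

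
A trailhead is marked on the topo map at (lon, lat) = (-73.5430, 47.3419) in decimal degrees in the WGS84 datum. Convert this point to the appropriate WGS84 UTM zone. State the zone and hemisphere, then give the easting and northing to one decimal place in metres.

Longitude -73.5430° lies in the 6° band [-78°, -72°), giving zone 18; latitude is north of the equator, so 18N.
Zone 18 central meridian λ₀ = 6×18 − 183 = -75°; Δλ = +1.4570°.
Transverse Mercator on WGS84 with k₀ = 0.9996 gives E = 610059.717 m, N = 5244188.581 m.

Zone 18N: E 610059.7 m, N 5244188.6 m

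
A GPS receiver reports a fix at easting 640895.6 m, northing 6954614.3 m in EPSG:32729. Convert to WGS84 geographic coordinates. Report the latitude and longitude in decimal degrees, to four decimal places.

lat -27.5249°, lon -7.5733°

Zone 29S: λ₀ = -9°, k₀ = 0.9996, false easting 500000 m, false northing 10000000 m.
Meridian distance M = (N − FN)/k₀ = -3046604.3 m.
Inverse transverse Mercator on WGS84 gives φ = -27.52489997°, λ = -7.57329962°.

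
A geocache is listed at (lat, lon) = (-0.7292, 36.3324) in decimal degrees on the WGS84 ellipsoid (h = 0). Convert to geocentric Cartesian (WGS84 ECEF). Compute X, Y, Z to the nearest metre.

X 5137772 m, Y 3778543 m, Z -80629 m

WGS84: a = 6378137 m, e² = 0.006694380; N(φ) = a/√(1−e²sin²φ) = 6378140.458 m.
X = (N+h)·cosφ·cosλ = 5137771.592 m; Y = (N+h)·cosφ·sinλ = 3778543.353 m; Z = (N(1−e²)+h)·sinφ = -80628.629 m.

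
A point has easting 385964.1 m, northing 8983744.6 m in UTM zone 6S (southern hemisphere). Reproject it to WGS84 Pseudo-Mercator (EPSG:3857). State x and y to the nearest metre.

Unproject from UTM 6S (λ₀ = -147°) → φ = -9.19210042°, λ = -148.03800044°.
Web Mercator (R = 6378137 m): x = -16479514.827 m, y = -1027677.935 m.

x -16479515 m, y -1027678 m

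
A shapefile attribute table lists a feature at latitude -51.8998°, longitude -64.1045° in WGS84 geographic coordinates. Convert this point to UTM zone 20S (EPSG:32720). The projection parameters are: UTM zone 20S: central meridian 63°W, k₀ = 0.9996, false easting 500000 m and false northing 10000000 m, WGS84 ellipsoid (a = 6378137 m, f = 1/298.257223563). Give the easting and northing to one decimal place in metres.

E 424007.4 m, N 4249529.8 m

Zone 20 central meridian λ₀ = 6×20 − 183 = -63°; Δλ = -1.1045°.
Transverse Mercator on WGS84 with k₀ = 0.9996 gives E = 424007.417 m, N = 4249529.792 m.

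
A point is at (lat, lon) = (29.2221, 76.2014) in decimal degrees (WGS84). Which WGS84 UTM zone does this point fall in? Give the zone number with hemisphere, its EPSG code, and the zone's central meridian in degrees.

UTM zone = ⌊(λ + 180)/6⌋ + 1; 76.2014° ∈ [72°, 78°) → zone 43.
Hemisphere: N (φ ≥ 0).
Central meridian λ₀ = 6×43 − 183 = 75°.
EPSG code: 32643.

Zone 43N (EPSG:32643), central meridian 75°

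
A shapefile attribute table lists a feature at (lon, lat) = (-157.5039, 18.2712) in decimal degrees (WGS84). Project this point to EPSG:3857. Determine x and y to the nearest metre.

x -17533254 m, y 2069317 m

Web Mercator is spherical with R = a = 6378137 m.
x = R·λ = 6378137 × -2.748961640 = -17533253.946 m.
y = R·ln tan(π/4 + φ/2) = 6378137 × 0.324439030 = 2069316.581 m.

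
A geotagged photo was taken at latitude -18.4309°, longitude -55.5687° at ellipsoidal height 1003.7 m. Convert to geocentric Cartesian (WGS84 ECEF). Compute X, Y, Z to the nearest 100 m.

X 3423000 m, Y -4993300 m, Z -2004000 m

WGS84: a = 6378137 m, e² = 0.006694380; N(φ) = a/√(1−e²sin²φ) = 6380272.050 m.
X = (N+h)·cosφ·cosλ = 3423011.600 m; Y = (N+h)·cosφ·sinλ = -4993328.562 m; Z = (N(1−e²)+h)·sinφ = -2004004.929 m.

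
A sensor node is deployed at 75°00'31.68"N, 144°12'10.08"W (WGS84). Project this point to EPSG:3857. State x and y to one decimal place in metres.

x -16052582.3 m, y 12936029.1 m

Web Mercator is spherical with R = a = 6378137 m.
x = R·λ = 6378137 × -2.516813651 = -16052582.267 m.
y = R·ln tan(π/4 + φ/2) = 6378137 × 2.028183014 = 12936029.125 m.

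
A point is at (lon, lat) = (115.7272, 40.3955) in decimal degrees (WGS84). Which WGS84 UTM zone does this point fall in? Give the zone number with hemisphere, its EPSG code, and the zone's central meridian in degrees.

Zone 50N (EPSG:32650), central meridian 117°

UTM zone = ⌊(λ + 180)/6⌋ + 1; 115.7272° ∈ [114°, 120°) → zone 50.
Hemisphere: N (φ ≥ 0).
Central meridian λ₀ = 6×50 − 183 = 117°.
EPSG code: 32650.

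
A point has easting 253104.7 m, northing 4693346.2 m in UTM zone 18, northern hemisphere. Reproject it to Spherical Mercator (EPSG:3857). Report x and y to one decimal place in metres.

Unproject from UTM 18N (λ₀ = -75°) → φ = 42.35320026°, λ = -77.99769949°.
Web Mercator (R = 6378137 m): x = -8682664.190 m, y = 5214034.847 m.

x -8682664.2 m, y 5214034.8 m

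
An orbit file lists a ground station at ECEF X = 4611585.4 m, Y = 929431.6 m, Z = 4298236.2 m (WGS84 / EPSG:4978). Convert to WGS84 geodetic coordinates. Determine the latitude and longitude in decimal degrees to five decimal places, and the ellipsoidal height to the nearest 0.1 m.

lat 42.60890°, lon 11.39490°, h 3855.9 m

λ = atan2(Y, X) = 11.39490049°; p = √(X²+Y²) = 4704313.2 m.
Bowring's method on WGS84 (a = 6378137 m, b = 6356752.314 m) gives φ = 42.60889975°, h = 3855.858 m.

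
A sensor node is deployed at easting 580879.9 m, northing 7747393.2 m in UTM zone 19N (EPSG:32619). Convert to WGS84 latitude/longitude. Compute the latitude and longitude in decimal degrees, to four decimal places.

lat 69.8218°, lon -66.8987°

Zone 19N: λ₀ = -69°, k₀ = 0.9996, false easting 500000 m.
Meridian distance M = (N − FN)/k₀ = 7750493.4 m.
Inverse transverse Mercator on WGS84 gives φ = 69.82179982°, λ = -66.89870076°.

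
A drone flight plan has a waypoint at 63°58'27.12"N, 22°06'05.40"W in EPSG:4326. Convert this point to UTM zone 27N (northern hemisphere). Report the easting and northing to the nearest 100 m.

E 446100 m, N 7094600 m

Zone 27 central meridian λ₀ = 6×27 − 183 = -21°; Δλ = -1.1015°.
Transverse Mercator on WGS84 with k₀ = 0.9996 gives E = 446075.616 m, N = 7094605.004 m.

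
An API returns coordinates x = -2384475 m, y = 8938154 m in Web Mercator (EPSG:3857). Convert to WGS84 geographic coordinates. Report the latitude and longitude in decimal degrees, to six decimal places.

R = 6378137 m. λ = x/R = -21.42010337°.
φ = 2·arctan(exp(y/R)) − 90° = 2·arctan(4.06077) − 90° = 62.33139913°.

lat 62.331399°, lon -21.420103°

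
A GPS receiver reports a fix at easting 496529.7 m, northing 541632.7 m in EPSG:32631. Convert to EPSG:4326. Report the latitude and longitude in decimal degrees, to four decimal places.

lat 4.9002°, lon 2.9687°

Zone 31N: λ₀ = 3°, k₀ = 0.9996, false easting 500000 m.
Meridian distance M = (N − FN)/k₀ = 541849.4 m.
Inverse transverse Mercator on WGS84 gives φ = 4.90020041°, λ = 2.96869965°.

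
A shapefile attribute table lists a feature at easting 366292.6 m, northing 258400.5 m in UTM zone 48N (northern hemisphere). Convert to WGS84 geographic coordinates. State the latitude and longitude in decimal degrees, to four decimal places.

Zone 48N: λ₀ = 105°, k₀ = 0.9996, false easting 500000 m.
Meridian distance M = (N − FN)/k₀ = 258503.9 m.
Inverse transverse Mercator on WGS84 gives φ = 2.33729961°, λ = 103.79750015°.

lat 2.3373°, lon 103.7975°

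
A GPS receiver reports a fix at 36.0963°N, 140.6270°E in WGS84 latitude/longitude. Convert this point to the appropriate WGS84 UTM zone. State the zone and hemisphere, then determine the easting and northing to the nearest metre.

Longitude 140.6270° lies in the 6° band [138°, 144°), giving zone 54; latitude is north of the equator, so 54N.
Zone 54 central meridian λ₀ = 6×54 − 183 = 141°; Δλ = -0.3730°.
Transverse Mercator on WGS84 with k₀ = 0.9996 gives E = 466423.243 m, N = 3994694.007 m.

Zone 54N: E 466423 m, N 3994694 m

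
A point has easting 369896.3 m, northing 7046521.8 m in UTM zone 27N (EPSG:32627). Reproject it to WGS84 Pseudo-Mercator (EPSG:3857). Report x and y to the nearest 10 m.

Unproject from UTM 27N (λ₀ = -21°) → φ = 63.52300043°, λ = -23.61599948°.
Web Mercator (R = 6378137 m): x = -2628921.037 m, y = 9229656.225 m.

x -2628920 m, y 9229660 m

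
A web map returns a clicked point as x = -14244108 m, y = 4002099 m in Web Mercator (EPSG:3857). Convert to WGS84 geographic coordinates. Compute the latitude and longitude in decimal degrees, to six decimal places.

lat 33.800900°, lon -127.956999°

R = 6378137 m. λ = x/R = -127.95699925°.
φ = 2·arctan(exp(y/R)) − 90° = 2·arctan(1.87287) − 90° = 33.80090008°.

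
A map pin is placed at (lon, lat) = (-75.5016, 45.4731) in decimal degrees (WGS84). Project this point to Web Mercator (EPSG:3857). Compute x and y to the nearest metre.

Web Mercator is spherical with R = a = 6378137 m.
x = R·λ = 6378137 × -1.317751511 = -8404799.666 m.
y = R·ln tan(π/4 + φ/2) = 6378137 × 0.893099576 = 5696311.453 m.

x -8404800 m, y 5696311 m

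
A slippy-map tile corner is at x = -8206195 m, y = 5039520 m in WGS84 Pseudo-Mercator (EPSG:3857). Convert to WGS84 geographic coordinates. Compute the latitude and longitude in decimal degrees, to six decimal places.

R = 6378137 m. λ = x/R = -73.71750393°.
φ = 2·arctan(exp(y/R)) − 90° = 2·arctan(2.20367) − 90° = 41.18400256°.

lat 41.184003°, lon -73.717504°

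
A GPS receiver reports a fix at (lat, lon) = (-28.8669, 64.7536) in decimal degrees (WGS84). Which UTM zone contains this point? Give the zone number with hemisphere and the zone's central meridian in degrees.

UTM zone = ⌊(λ + 180)/6⌋ + 1; 64.7536° ∈ [60°, 66°) → zone 41.
Hemisphere: S (φ < 0).
Central meridian λ₀ = 6×41 − 183 = 63°.

Zone 41S, central meridian 63°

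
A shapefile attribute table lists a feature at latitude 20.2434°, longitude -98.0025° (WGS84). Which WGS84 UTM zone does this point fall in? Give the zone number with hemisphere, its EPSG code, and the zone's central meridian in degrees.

Zone 14N (EPSG:32614), central meridian -99°

UTM zone = ⌊(λ + 180)/6⌋ + 1; -98.0025° ∈ [-102°, -96°) → zone 14.
Hemisphere: N (φ ≥ 0).
Central meridian λ₀ = 6×14 − 183 = -99°.
EPSG code: 32614.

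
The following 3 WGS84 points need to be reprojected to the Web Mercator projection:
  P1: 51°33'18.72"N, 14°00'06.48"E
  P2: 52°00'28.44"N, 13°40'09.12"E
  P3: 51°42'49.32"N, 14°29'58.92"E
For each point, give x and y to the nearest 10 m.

P1: x 1558670 m, y 6720100 m; P2: x 1521650 m, y 6801550 m; P3: x 1614100 m, y 6748520 m

Web Mercator: x = R·λ, y = R·ln tan(π/4+φ/2), R = 6378137 m.
P1 (51.5552°, 14.0018°) → (1558673.246, 6720096.058) m.
P2 (52.0079°, 13.6692°) → (1521648.384, 6801554.002) m.
P3 (51.7137°, 14.4997°) → (1614099.221, 6748523.369) m.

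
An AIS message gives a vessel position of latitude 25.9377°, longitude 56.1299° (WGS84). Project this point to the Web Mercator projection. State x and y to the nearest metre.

x 6248352 m, y 2991367 m

Web Mercator is spherical with R = a = 6378137 m.
x = R·λ = 6378137 × 0.979651564 = 6248351.886 m.
y = R·ln tan(π/4 + φ/2) = 6378137 × 0.469003232 = 2991366.866 m.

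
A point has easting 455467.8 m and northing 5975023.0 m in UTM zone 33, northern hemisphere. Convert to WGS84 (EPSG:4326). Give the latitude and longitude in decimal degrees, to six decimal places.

lat 53.921700°, lon 14.321900°

Zone 33N: λ₀ = 15°, k₀ = 0.9996, false easting 500000 m.
Meridian distance M = (N − FN)/k₀ = 5977414.0 m.
Inverse transverse Mercator on WGS84 gives φ = 53.92169992°, λ = 14.32189997°.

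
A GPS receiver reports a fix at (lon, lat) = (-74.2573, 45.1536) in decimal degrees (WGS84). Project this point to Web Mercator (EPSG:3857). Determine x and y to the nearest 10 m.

x -8266280 m, y 5645740 m

Web Mercator is spherical with R = a = 6378137 m.
x = R·λ = 6378137 × -1.296034379 = -8266284.824 m.
y = R·ln tan(π/4 + φ/2) = 6378137 × 0.885169943 = 5645735.162 m.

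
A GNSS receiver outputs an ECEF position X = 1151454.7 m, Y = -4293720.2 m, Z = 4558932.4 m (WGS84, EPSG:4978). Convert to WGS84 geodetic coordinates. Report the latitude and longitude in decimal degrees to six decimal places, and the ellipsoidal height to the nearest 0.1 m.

lat 45.914500°, lon -74.988100°, h 405.9 m

λ = atan2(Y, X) = -74.98810026°; p = √(X²+Y²) = 4445433.7 m.
Bowring's method on WGS84 (a = 6378137 m, b = 6356752.314 m) gives φ = 45.91449988°, h = 405.900 m.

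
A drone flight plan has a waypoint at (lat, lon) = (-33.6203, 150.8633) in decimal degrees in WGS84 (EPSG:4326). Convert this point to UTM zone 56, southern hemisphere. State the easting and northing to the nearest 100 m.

E 301800 m, N 6277900 m

Zone 56 central meridian λ₀ = 6×56 − 183 = 153°; Δλ = -2.1367°.
Transverse Mercator on WGS84 with k₀ = 0.9996 gives E = 301788.869 m, N = 6277896.170 m.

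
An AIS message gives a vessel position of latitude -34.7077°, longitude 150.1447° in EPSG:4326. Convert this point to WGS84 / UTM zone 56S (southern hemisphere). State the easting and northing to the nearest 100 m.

Zone 56 central meridian λ₀ = 6×56 − 183 = 153°; Δλ = -2.8553°.
Transverse Mercator on WGS84 with k₀ = 0.9996 gives E = 238487.646 m, N = 6155659.057 m.

E 238500 m, N 6155700 m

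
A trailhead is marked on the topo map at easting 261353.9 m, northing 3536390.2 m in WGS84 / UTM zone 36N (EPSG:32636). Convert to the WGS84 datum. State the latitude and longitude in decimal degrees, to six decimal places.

lat 31.938400°, lon 30.475500°

Zone 36N: λ₀ = 33°, k₀ = 0.9996, false easting 500000 m.
Meridian distance M = (N − FN)/k₀ = 3537805.3 m.
Inverse transverse Mercator on WGS84 gives φ = 31.93840016°, λ = 30.47549955°.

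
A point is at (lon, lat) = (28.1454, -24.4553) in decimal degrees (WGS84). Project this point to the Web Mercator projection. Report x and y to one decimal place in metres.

x 3133131.6 m, y -2808987.4 m

Web Mercator is spherical with R = a = 6378137 m.
x = R·λ = 6378137 × 0.491229899 = 3133131.596 m.
y = R·ln tan(π/4 + φ/2) = 6378137 × -0.440408753 = -2808987.360 m.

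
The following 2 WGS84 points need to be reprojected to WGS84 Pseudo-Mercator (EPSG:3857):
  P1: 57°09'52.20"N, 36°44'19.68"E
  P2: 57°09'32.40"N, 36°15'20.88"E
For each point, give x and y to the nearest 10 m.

P1: x 4089740 m, y 7793820 m; P2: x 4035980 m, y 7792690 m

Web Mercator: x = R·λ, y = R·ln tan(π/4+φ/2), R = 6378137 m.
P1 (57.1645°, 36.7388°) → (4089744.508, 7793815.634) m.
P2 (57.1590°, 36.2558°) → (4035977.194, 7792686.569) m.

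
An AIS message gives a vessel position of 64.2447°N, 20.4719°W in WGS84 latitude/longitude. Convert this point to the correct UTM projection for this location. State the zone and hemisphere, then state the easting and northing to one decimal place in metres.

Longitude -20.4719° lies in the 6° band [-24°, -18°), giving zone 27; latitude is north of the equator, so 27N.
Zone 27 central meridian λ₀ = 6×27 − 183 = -21°; Δλ = +0.5281°.
Transverse Mercator on WGS84 with k₀ = 0.9996 gives E = 525604.161 m, N = 7124388.496 m.

Zone 27N: E 525604.2 m, N 7124388.5 m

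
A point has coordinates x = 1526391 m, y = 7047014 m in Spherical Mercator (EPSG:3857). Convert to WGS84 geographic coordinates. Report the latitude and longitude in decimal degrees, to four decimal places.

lat 53.3447°, lon 13.7118°

R = 6378137 m. λ = x/R = 13.71180365°.
φ = 2·arctan(exp(y/R)) − 90° = 2·arctan(3.01883) − 90° = 53.34469805°.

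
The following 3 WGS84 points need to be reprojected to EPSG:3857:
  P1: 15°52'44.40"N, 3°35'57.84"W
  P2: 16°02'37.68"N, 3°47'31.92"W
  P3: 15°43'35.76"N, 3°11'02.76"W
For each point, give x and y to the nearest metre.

Web Mercator: x = R·λ, y = R·ln tan(π/4+φ/2), R = 6378137 m.
P1 (15.8790°, -3.5994°) → (-400683.375, 1790714.519) m.
P2 (16.0438°, -3.7922°) → (-422145.773, 1809795.608) m.
P3 (15.7266°, -3.1841°) → (-354452.391, 1773083.035) m.

P1: x -400683 m, y 1790715 m; P2: x -422146 m, y 1809796 m; P3: x -354452 m, y 1773083 m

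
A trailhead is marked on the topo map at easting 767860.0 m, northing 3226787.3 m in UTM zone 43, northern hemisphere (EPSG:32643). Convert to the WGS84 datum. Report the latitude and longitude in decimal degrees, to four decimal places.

Zone 43N: λ₀ = 75°, k₀ = 0.9996, false easting 500000 m.
Meridian distance M = (N − FN)/k₀ = 3228078.5 m.
Inverse transverse Mercator on WGS84 gives φ = 29.14140005°, λ = 77.75329964°.

lat 29.1414°, lon 77.7533°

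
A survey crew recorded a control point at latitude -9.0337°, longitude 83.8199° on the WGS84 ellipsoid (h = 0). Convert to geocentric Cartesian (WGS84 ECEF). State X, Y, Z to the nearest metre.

WGS84: a = 6378137 m, e² = 0.006694380; N(φ) = a/√(1−e²sin²φ) = 6378663.396 m.
X = (N+h)·cosφ·cosλ = 678171.431 m; Y = (N+h)·cosφ·sinλ = 6262933.132 m; Z = (N(1−e²)+h)·sinφ = -994843.465 m.

X 678171 m, Y 6262933 m, Z -994843 m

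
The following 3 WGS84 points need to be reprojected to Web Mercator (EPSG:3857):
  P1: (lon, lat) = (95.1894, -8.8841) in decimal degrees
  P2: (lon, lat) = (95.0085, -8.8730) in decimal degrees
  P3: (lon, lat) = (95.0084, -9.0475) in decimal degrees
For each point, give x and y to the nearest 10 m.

P1: x 10596440 m, y -992960 m; P2: x 10576300 m, y -991710 m; P3: x 10576290 m, y -1011380 m

Web Mercator: x = R·λ, y = R·ln tan(π/4+φ/2), R = 6378137 m.
P1 (-8.8841°, 95.1894°) → (10596435.537, -992960.393) m.
P2 (-8.8730°, 95.0085°) → (10576297.841, -991709.761) m.
P3 (-9.0475°, 95.0084°) → (10576286.709, -1011375.002) m.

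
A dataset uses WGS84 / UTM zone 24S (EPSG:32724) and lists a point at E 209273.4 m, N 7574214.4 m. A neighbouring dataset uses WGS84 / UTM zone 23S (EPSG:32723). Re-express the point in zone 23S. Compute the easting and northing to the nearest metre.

UTM 24S → geographic: φ = -21.91229979°, λ = -41.81399983°.
UTM 23S (λ₀ = -45°) forward: E = 829186.683 m, N = 7573462.187 m.

E 829187 m, N 7573462 m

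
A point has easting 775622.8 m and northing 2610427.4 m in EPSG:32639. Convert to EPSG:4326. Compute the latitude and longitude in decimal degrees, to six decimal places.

Zone 39N: λ₀ = 51°, k₀ = 0.9996, false easting 500000 m.
Meridian distance M = (N − FN)/k₀ = 2611472.0 m.
Inverse transverse Mercator on WGS84 gives φ = 23.58090043°, λ = 53.70049999°.

lat 23.580900°, lon 53.700500°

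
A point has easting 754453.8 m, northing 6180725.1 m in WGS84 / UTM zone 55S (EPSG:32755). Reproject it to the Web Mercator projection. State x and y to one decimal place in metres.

Unproject from UTM 55S (λ₀ = 147°) → φ = -34.48370037°, λ = 149.77079989°.
Web Mercator (R = 6378137 m): x = 16672409.179 m, y = -4093937.570 m.

x 16672409.2 m, y -4093937.6 m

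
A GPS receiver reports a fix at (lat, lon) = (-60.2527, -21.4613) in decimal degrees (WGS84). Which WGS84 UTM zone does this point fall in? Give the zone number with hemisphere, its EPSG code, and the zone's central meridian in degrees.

Zone 27S (EPSG:32727), central meridian -21°

UTM zone = ⌊(λ + 180)/6⌋ + 1; -21.4613° ∈ [-24°, -18°) → zone 27.
Hemisphere: S (φ < 0).
Central meridian λ₀ = 6×27 − 183 = -21°.
EPSG code: 32727.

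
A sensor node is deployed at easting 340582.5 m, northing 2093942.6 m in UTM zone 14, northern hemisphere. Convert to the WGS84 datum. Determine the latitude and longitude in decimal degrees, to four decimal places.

Zone 14N: λ₀ = -99°, k₀ = 0.9996, false easting 500000 m.
Meridian distance M = (N − FN)/k₀ = 2094780.5 m.
Inverse transverse Mercator on WGS84 gives φ = 18.93160012°, λ = -100.51389954°.

lat 18.9316°, lon -100.5139°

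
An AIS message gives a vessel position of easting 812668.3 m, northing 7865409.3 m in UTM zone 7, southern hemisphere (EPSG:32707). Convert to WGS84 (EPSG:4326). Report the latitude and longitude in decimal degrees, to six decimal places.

lat -19.280900°, lon -138.025300°

Zone 7S: λ₀ = -141°, k₀ = 0.9996, false easting 500000 m, false northing 10000000 m.
Meridian distance M = (N − FN)/k₀ = -2135444.9 m.
Inverse transverse Mercator on WGS84 gives φ = -19.28090009°, λ = -138.02530037°.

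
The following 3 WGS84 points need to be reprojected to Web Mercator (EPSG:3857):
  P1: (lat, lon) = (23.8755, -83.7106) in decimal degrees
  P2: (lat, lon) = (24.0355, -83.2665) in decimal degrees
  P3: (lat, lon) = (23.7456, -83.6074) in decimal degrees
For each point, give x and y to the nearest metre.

Web Mercator: x = R·λ, y = R·ln tan(π/4+φ/2), R = 6378137 m.
P1 (23.8755°, -83.7106°) → (-9318621.366, 2738244.564) m.
P2 (24.0355°, -83.2665°) → (-9269184.380, 2757734.536) m.
P3 (23.7456°, -83.6074°) → (-9307133.195, 2722438.861) m.

P1: x -9318621 m, y 2738245 m; P2: x -9269184 m, y 2757735 m; P3: x -9307133 m, y 2722439 m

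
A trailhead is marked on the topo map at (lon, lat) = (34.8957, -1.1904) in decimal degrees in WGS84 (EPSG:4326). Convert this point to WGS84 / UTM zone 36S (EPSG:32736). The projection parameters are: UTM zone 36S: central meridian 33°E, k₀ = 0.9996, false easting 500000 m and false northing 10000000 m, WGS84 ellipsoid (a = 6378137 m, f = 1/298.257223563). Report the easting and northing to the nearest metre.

E 710937 m, N 9868352 m

Zone 36 central meridian λ₀ = 6×36 − 183 = 33°; Δλ = +1.8957°.
Transverse Mercator on WGS84 with k₀ = 0.9996 gives E = 710937.441 m, N = 9868352.328 m.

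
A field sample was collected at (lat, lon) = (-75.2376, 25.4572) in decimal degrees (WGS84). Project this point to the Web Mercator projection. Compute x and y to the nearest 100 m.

x 2833900 m, y -13035200 m

Web Mercator is spherical with R = a = 6378137 m.
x = R·λ = 6378137 × 0.444311958 = 2833882.541 m.
y = R·ln tan(π/4 + φ/2) = 6378137 × -2.043737148 = -13035235.522 m.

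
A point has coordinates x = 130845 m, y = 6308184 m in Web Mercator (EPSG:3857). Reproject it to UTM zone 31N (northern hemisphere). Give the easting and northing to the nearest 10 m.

Web Mercator inverse (R = 6378137 m) → φ = 49.19599902°, λ = 1.17540063°.
UTM 31N forward: E = 367071.896 m, N = 5450846.819 m.

E 367070 m, N 5450850 m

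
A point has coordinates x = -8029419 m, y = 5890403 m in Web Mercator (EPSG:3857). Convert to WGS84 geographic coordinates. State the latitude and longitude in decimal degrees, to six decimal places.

lat 46.682499°, lon -72.129498°

R = 6378137 m. λ = x/R = -72.12949810°.
φ = 2·arctan(exp(y/R)) − 90° = 2·arctan(2.51816) − 90° = 46.68249937°.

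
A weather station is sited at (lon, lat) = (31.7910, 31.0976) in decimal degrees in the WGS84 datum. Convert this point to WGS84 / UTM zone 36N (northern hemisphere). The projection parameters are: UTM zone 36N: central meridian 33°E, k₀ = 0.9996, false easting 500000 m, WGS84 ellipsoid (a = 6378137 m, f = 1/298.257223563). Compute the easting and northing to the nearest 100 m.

Zone 36 central meridian λ₀ = 6×36 − 183 = 33°; Δλ = -1.2090°.
Transverse Mercator on WGS84 with k₀ = 0.9996 gives E = 384695.230 m, N = 3441046.937 m.

E 384700 m, N 3441000 m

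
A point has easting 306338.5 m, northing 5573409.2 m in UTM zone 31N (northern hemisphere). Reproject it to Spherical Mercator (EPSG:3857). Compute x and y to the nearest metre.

x 31359 m, y 6495083 m

Unproject from UTM 31N (λ₀ = 3°) → φ = 50.28100034°, λ = 0.28170010°.
Web Mercator (R = 6378137 m): x = 31358.712 m, y = 6495083.120 m.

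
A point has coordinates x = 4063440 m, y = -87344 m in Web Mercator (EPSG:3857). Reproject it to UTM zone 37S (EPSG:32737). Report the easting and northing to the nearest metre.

E 222028 m, N 9913195 m

Web Mercator inverse (R = 6378137 m) → φ = -0.78459998°, λ = 36.50250258°.
UTM 37S forward: E = 222028.348 m, N = 9913195.074 m.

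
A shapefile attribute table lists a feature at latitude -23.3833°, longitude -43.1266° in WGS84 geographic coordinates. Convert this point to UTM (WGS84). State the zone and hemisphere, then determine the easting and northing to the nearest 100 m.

Zone 23S: E 691500 m, N 7412800 m

Longitude -43.1266° lies in the 6° band [-48°, -42°), giving zone 23; latitude is south of the equator, so 23S.
Zone 23 central meridian λ₀ = 6×23 − 183 = -45°; Δλ = +1.8734°.
Transverse Mercator on WGS84 with k₀ = 0.9996 gives E = 691466.052 m, N = 7412805.397 m.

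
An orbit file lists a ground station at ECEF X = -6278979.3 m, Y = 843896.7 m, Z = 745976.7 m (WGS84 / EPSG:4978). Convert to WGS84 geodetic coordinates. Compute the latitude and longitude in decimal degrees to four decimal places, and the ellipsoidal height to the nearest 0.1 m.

lat 6.7603°, lon 172.3453°, h 1359.3 m

λ = atan2(Y, X) = 172.34530020°; p = √(X²+Y²) = 6335435.5 m.
Bowring's method on WGS84 (a = 6378137 m, b = 6356752.314 m) gives φ = 6.76030029°, h = 1359.338 m.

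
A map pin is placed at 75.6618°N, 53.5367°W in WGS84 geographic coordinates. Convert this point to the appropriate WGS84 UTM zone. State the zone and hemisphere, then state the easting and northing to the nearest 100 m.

Longitude -53.5367° lies in the 6° band [-54°, -48°), giving zone 22; latitude is north of the equator, so 22N.
Zone 22 central meridian λ₀ = 6×22 − 183 = -51°; Δλ = -2.5367°.
Transverse Mercator on WGS84 with k₀ = 0.9996 gives E = 429896.373 m, N = 8398952.249 m.

Zone 22N: E 429900 m, N 8399000 m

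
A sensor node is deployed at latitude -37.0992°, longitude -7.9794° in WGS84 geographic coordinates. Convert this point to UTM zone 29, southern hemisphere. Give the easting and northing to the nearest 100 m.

E 590700 m, N 5893600 m

Zone 29 central meridian λ₀ = 6×29 − 183 = -9°; Δλ = +1.0206°.
Transverse Mercator on WGS84 with k₀ = 0.9996 gives E = 590692.187 m, N = 5893635.702 m.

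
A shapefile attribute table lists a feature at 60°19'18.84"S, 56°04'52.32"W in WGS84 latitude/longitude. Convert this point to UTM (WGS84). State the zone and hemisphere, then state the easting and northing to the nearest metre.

Longitude -56.0812° lies in the 6° band [-60°, -54°), giving zone 21; latitude is south of the equator, so 21S.
Zone 21 central meridian λ₀ = 6×21 − 183 = -57°; Δλ = +0.9188°.
Transverse Mercator on WGS84 with k₀ = 0.9996 gives E = 550748.747 m, N = 3312385.122 m.

Zone 21S: E 550749 m, N 3312385 m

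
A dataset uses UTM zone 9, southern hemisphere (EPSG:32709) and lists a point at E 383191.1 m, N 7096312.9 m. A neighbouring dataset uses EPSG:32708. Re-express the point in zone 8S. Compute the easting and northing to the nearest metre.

E 982746 m, N 7087826 m

UTM 9S → geographic: φ = -26.24809963°, λ = -130.16960049°.
UTM 8S (λ₀ = -135°) forward: E = 982745.654 m, N = 7087826.481 m.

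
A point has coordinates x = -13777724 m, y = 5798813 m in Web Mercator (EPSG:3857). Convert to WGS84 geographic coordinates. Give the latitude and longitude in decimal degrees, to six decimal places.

lat 46.115098°, lon -123.767400°

R = 6378137 m. λ = x/R = -123.767400496°.
φ = 2·arctan(exp(y/R)) − 90° = 2·arctan(2.48226) − 90° = 46.11509813°.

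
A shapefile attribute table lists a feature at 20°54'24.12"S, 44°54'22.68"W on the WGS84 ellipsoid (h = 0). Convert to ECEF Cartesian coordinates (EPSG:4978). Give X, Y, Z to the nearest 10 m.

WGS84: a = 6378137 m, e² = 0.006694380; N(φ) = a/√(1−e²sin²φ) = 6380857.299 m.
X = (N+h)·cosφ·cosλ = 4221780.547 m; Y = (N+h)·cosφ·sinλ = -4207994.704 m; Z = (N(1−e²)+h)·sinφ = -2261748.271 m.

X 4221780 m, Y -4207990 m, Z -2261750 m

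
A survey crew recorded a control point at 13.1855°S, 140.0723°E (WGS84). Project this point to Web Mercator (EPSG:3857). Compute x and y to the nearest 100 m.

x 15592800 m, y -1480900 m

Web Mercator is spherical with R = a = 6378137 m.
x = R·λ = 6378137 × 2.444722826 = 15592777.110 m.
y = R·ln tan(π/4 + φ/2) = 6378137 × -0.232188988 = -1480933.172 m.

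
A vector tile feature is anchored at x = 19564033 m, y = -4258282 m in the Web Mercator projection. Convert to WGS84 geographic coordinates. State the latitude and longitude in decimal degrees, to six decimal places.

R = 6378137 m. λ = x/R = 175.74669863°.
φ = 2·arctan(exp(y/R)) − 90° = 2·arctan(0.51292) − 90° = -35.69169803°.

lat -35.691698°, lon 175.746699°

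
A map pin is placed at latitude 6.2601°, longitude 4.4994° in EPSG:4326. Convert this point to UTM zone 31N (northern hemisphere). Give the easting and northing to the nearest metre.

Zone 31 central meridian λ₀ = 6×31 − 183 = 3°; Δλ = +1.4994°.
Transverse Mercator on WGS84 with k₀ = 0.9996 gives E = 665876.010 m, N = 692193.436 m.

E 665876 m, N 692193 m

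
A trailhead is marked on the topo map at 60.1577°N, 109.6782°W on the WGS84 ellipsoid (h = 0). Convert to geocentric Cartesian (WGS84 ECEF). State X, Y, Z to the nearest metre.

X -1071456 m, Y -2996051 m, Z 5509241 m

WGS84: a = 6378137 m, e² = 0.006694380; N(φ) = a/√(1−e²sin²φ) = 6394260.366 m.
X = (N+h)·cosφ·cosλ = -1071455.620 m; Y = (N+h)·cosφ·sinλ = -2996050.899 m; Z = (N(1−e²)+h)·sinφ = 5509241.147 m.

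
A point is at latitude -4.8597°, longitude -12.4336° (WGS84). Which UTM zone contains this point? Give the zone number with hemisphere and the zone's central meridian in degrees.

Zone 28S, central meridian -15°

UTM zone = ⌊(λ + 180)/6⌋ + 1; -12.4336° ∈ [-18°, -12°) → zone 28.
Hemisphere: S (φ < 0).
Central meridian λ₀ = 6×28 − 183 = -15°.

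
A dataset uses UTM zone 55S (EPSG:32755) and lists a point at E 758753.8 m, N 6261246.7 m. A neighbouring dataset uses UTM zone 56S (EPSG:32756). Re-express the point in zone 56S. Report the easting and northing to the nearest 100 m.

E 203000 m, N 6260100 m

UTM 55S → geographic: φ = -33.75729960°, λ = 149.79359999°.
UTM 56S (λ₀ = 153°) forward: E = 202996.713 m, N = 6260132.791 m.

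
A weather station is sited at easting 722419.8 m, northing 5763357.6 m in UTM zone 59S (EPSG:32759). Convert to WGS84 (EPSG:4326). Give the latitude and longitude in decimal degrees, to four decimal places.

lat -38.2503°, lon 173.5418°

Zone 59S: λ₀ = 171°, k₀ = 0.9996, false easting 500000 m, false northing 10000000 m.
Meridian distance M = (N − FN)/k₀ = -4238337.7 m.
Inverse transverse Mercator on WGS84 gives φ = -38.25029986°, λ = 173.54179986°.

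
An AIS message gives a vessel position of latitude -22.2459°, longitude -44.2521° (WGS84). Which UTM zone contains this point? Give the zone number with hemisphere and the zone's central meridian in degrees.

UTM zone = ⌊(λ + 180)/6⌋ + 1; -44.2521° ∈ [-48°, -42°) → zone 23.
Hemisphere: S (φ < 0).
Central meridian λ₀ = 6×23 − 183 = -45°.

Zone 23S, central meridian -45°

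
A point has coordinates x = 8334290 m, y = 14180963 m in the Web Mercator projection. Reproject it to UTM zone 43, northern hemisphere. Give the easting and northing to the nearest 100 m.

Web Mercator inverse (R = 6378137 m) → φ = 77.64429919°, λ = 74.86820089°.
UTM 43N forward: E = 496851.711 m, N = 8618677.235 m.

E 496900 m, N 8618700 m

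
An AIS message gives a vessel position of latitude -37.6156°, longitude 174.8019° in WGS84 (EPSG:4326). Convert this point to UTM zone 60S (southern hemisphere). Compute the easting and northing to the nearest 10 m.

Zone 60 central meridian λ₀ = 6×60 − 183 = 177°; Δλ = -2.1981°.
Transverse Mercator on WGS84 with k₀ = 0.9996 gives E = 305997.447 m, N = 5834561.554 m.

E 306000 m, N 5834560 m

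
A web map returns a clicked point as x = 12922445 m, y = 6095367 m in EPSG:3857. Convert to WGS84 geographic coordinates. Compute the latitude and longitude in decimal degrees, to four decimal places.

R = 6378137 m. λ = x/R = 116.08429852°.
φ = 2·arctan(exp(y/R)) − 90° = 2·arctan(2.60040) − 90° = 47.93090153°.

lat 47.9309°, lon 116.0843°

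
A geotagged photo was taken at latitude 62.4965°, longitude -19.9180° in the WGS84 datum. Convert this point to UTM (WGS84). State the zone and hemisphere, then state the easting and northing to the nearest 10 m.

Longitude -19.9180° lies in the 6° band [-24°, -18°), giving zone 27; latitude is north of the equator, so 27N.
Zone 27 central meridian λ₀ = 6×27 − 183 = -21°; Δλ = +1.0820°.
Transverse Mercator on WGS84 with k₀ = 0.9996 gives E = 555745.929 m, N = 6929959.637 m.

Zone 27N: E 555750 m, N 6929960 m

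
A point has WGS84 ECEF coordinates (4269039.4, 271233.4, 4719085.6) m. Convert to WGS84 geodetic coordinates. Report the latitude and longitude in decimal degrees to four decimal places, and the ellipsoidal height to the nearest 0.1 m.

lat 48.0004°, lon 3.6354°, h 2932.8 m

λ = atan2(Y, X) = 3.63540069°; p = √(X²+Y²) = 4277647.1 m.
Bowring's method on WGS84 (a = 6378137 m, b = 6356752.314 m) gives φ = 48.00040023°, h = 2932.778 m.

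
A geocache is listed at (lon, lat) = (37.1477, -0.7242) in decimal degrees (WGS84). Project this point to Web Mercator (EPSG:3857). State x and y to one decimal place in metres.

Web Mercator is spherical with R = a = 6378137 m.
x = R·λ = 6378137 × 0.648349675 = 4135263.048 m.
y = R·ln tan(π/4 + φ/2) = 6378137 × -0.012640011 = -80619.722 m.

x 4135263.0 m, y -80619.7 m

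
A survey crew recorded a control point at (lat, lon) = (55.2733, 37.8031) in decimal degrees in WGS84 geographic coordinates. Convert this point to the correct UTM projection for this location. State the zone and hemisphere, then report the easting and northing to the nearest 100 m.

Zone 37N: E 424000 m, N 6125900 m

Longitude 37.8031° lies in the 6° band [36°, 42°), giving zone 37; latitude is north of the equator, so 37N.
Zone 37 central meridian λ₀ = 6×37 − 183 = 39°; Δλ = -1.1969°.
Transverse Mercator on WGS84 with k₀ = 0.9996 gives E = 423959.299 m, N = 6125857.466 m.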